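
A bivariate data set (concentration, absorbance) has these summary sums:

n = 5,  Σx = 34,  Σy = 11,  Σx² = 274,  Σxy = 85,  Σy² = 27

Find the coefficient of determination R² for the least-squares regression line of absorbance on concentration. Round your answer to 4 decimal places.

0.8682

Sxx = Σx² − (Σx)²/n = 274 − 231.2 = 42.8
Sxy = Σxy − (Σx)(Σy)/n = 85 − 74.8 = 10.2
Syy = Σy² − (Σy)²/n = 27 − 24.2 = 2.8
R² = Sxy²/(Sxx·Syy) = (10.2)²/(42.8·2.8) = 0.868158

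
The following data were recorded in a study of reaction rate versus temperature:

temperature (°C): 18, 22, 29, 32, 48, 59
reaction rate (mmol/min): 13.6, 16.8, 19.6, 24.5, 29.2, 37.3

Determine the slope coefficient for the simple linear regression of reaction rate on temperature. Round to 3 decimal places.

n = 6, Σx = 208, Σy = 141, Σxy = 5569.1, Σx² = 8458
Sxx = Σx² − (Σx)²/n = 8458 − 7210.666667 = 1247.333333
Sxy = Σxy − (Σx)(Σy)/n = 5569.1 − 4888 = 681.1
b = Sxy/Sxx = 681.1/1247.333333 = 0.546045

0.546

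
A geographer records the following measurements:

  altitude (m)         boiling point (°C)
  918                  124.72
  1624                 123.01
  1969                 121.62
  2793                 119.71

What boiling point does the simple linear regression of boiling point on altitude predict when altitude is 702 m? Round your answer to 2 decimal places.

n = 4, Σx = 7304, Σy = 489.06, Σxy = 888081.01, Σx² = 15157910
Sxx = Σx² − (Σx)²/n = 15157910 − 13337104 = 1820806
Sxy = Σxy − (Σx)(Σy)/n = 888081.01 − 893023.56 = -4942.55
b = Sxy/Sxx = -4942.55/1820806 = -0.002714
a = ȳ − b·x̄ = 122.265 − (-0.002714)·1826 = 127.221649
ŷ(702) = a + b·702 = 127.221649 + (-0.002714)·702 = 125.316081

125.32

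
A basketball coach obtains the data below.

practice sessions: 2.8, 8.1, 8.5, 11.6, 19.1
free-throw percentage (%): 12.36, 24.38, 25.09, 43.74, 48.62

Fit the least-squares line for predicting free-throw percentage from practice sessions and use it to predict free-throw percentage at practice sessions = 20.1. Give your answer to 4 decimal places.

n = 5, Σx = 50.1, Σy = 154.19, Σxy = 1881.377, Σx² = 645.07
Sxx = Σx² − (Σx)²/n = 645.07 − 502.002 = 143.068
Sxy = Σxy − (Σx)(Σy)/n = 1881.377 − 1544.9838 = 336.3932
b = Sxy/Sxx = 336.3932/143.068 = 2.351282
a = ȳ − b·x̄ = 30.838 − 2.351282·10.02 = 7.278155
ŷ(20.1) = a + b·20.1 = 7.278155 + 2.351282·20.1 = 54.538922

54.5389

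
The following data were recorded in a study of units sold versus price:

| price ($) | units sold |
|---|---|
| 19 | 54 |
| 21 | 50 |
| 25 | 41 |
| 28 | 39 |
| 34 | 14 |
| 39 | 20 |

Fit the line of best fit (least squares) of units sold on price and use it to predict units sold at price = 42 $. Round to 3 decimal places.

n = 6, Σx = 166, Σy = 218, Σxy = 5449, Σx² = 4888
Sxx = Σx² − (Σx)²/n = 4888 − 4592.666667 = 295.333333
Sxy = Σxy − (Σx)(Σy)/n = 5449 − 6031.333333 = -582.333333
b = Sxy/Sxx = -582.333333/295.333333 = -1.971783
a = ȳ − b·x̄ = 36.333333 − (-1.971783)·27.666667 = 90.886005
ŷ(42) = a + b·42 = 90.886005 + (-1.971783)·42 = 8.071106

8.071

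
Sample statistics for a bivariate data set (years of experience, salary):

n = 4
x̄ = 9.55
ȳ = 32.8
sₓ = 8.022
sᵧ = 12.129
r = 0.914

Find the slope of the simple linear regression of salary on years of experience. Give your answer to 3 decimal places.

1.382

b = r · sᵧ/sₓ = 0.914 · 12.129/8.022 = 1.381938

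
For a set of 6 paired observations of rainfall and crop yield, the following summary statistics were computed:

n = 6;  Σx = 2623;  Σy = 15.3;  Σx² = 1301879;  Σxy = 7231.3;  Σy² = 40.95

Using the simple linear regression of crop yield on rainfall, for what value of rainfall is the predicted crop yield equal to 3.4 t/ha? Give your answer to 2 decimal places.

680.26

Sxx = Σx² − (Σx)²/n = 1301879 − 1146688.166667 = 155190.833333
Sxy = Σxy − (Σx)(Σy)/n = 7231.3 − 6688.65 = 542.65
b = Sxy/Sxx = 542.65/155190.833333 = 0.003497
a = ȳ − b·x̄ = 2.55 − 0.003497·437.166667 = 1.021376
Set a + b·x = 3.4: x = (3.4 − 1.021376) / 0.003497 = 680.255598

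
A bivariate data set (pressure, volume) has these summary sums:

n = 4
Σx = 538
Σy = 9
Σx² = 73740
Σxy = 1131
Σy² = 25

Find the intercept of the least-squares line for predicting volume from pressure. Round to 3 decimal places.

10.004

Sxx = Σx² − (Σx)²/n = 73740 − 72361 = 1379
Sxy = Σxy − (Σx)(Σy)/n = 1131 − 1210.5 = -79.5
b = Sxy/Sxx = -79.5/1379 = -0.057650
a = ȳ − b·x̄ = 2.25 − (-0.057650)·134.5 = 10.003988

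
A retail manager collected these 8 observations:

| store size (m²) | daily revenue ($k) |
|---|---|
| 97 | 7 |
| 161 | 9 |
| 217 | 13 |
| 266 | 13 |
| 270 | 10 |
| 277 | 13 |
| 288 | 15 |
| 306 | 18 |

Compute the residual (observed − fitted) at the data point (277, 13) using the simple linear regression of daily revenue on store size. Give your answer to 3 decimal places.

n = 8, Σx = 1882, Σy = 98, Σxy = 24536, Σx² = 479384
Sxx = Σx² − (Σx)²/n = 479384 − 442740.5 = 36643.5
Sxy = Σxy − (Σx)(Σy)/n = 24536 − 23054.5 = 1481.5
b = Sxy/Sxx = 1481.5/36643.5 = 0.040430
a = ȳ − b·x̄ = 12.25 − 0.040430·235.25 = 2.738821
ŷ(277) = 2.738821 + 0.040430·277 = 13.937956
residual = y − ŷ = 13 − 13.937956 = -0.937956

-0.938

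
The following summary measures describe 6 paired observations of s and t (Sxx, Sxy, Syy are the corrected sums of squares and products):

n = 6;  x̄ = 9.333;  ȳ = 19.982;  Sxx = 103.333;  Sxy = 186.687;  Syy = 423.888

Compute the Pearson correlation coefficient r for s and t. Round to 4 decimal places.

0.8920

r = Sxy/√(Sxx·Syy) = 186.687/√(43801.618704) = 186.687/209.288363 = 0.892009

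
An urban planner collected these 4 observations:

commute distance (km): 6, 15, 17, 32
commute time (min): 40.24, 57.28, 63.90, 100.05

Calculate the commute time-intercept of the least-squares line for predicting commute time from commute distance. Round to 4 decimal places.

n = 4, Σx = 70, Σy = 261.47, Σxy = 5388.54, Σx² = 1574
Sxx = Σx² − (Σx)²/n = 1574 − 1225 = 349
Sxy = Σxy − (Σx)(Σy)/n = 5388.54 − 4575.725 = 812.815
b = Sxy/Sxx = 812.815/349 = 2.328983
a = ȳ − b·x̄ = 65.3675 − 2.328983·17.5 = 24.610301

24.6103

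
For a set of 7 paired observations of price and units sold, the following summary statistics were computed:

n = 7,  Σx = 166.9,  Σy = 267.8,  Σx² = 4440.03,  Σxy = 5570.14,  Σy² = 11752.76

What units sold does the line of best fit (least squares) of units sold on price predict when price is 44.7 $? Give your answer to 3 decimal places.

1.357

Sxx = Σx² − (Σx)²/n = 4440.03 − 3979.372857 = 460.657143
Sxy = Σxy − (Σx)(Σy)/n = 5570.14 − 6385.117143 = -814.977143
b = Sxy/Sxx = -814.977143/460.657143 = -1.769162
a = ȳ − b·x̄ = 38.257143 − (-1.769162)·23.842857 = 80.439021
ŷ(44.7) = a + b·44.7 = 80.439021 + (-1.769162)·44.7 = 1.357477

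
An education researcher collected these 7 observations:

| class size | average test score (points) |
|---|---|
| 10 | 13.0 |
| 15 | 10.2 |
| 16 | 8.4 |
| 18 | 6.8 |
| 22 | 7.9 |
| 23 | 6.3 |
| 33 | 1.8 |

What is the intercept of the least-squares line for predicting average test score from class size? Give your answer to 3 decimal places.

16.591

n = 7, Σx = 137, Σy = 54.4, Σxy = 917.9, Σx² = 3007
Sxx = Σx² − (Σx)²/n = 3007 − 2681.285714 = 325.714286
Sxy = Σxy − (Σx)(Σy)/n = 917.9 − 1064.685714 = -146.785714
b = Sxy/Sxx = -146.785714/325.714286 = -0.450658
a = ȳ − b·x̄ = 7.771429 − (-0.450658)·19.571429 = 16.591447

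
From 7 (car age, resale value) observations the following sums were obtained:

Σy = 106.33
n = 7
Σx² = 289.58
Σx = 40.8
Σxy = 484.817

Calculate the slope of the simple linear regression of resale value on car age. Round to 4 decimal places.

-2.6062

Sxx = Σx² − (Σx)²/n = 289.58 − 237.805714 = 51.774286
Sxy = Σxy − (Σx)(Σy)/n = 484.817 − 619.752 = -134.935
b = Sxy/Sxx = -134.935/51.774286 = -2.606217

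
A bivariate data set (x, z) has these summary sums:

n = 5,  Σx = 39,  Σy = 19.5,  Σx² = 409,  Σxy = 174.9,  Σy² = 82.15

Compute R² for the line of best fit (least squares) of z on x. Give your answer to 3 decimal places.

0.813

Sxx = Σx² − (Σx)²/n = 409 − 304.2 = 104.8
Sxy = Σxy − (Σx)(Σy)/n = 174.9 − 152.1 = 22.8
Syy = Σy² − (Σy)²/n = 82.15 − 76.05 = 6.1
R² = Sxy²/(Sxx·Syy) = (22.8)²/(104.8·6.1) = 0.813165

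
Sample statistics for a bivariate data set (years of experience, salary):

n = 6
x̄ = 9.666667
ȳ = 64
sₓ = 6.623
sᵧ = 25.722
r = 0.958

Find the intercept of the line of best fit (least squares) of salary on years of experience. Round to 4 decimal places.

28.0340

b = r · sᵧ/sₓ = 0.958 · 25.722/6.623 = 3.720621
a = ȳ − b·x̄ = 64 − 3.720621·9.666667 = 28.033991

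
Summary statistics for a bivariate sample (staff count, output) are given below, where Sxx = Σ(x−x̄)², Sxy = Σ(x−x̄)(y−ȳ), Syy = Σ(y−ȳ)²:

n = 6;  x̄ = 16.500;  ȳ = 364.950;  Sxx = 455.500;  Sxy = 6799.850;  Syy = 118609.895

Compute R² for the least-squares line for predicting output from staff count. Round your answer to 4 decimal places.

R² = Sxy²/(Sxx·Syy) = (6799.85)²/(455.5·118609.895) = 0.855834

0.8558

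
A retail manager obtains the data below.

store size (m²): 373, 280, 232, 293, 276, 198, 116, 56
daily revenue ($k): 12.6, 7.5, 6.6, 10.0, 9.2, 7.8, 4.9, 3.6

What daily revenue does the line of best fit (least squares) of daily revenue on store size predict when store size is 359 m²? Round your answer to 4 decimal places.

11.2295

n = 8, Σx = 1824, Σy = 62.2, Σxy = 16114.6, Σx² = 489174
Sxx = Σx² − (Σx)²/n = 489174 − 415872 = 73302
Sxy = Σxy − (Σx)(Σy)/n = 16114.6 − 14181.6 = 1933
b = Sxy/Sxx = 1933/73302 = 0.026370
a = ȳ − b·x̄ = 7.775 − 0.026370·228 = 1.762558
ŷ(359) = a + b·359 = 1.762558 + 0.026370·359 = 11.229517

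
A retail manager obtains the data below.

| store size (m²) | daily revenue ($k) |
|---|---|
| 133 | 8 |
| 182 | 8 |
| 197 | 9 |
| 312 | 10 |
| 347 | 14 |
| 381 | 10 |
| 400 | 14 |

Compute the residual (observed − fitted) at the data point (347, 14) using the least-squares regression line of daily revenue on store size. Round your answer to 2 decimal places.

2.25

n = 7, Σx = 1952, Σy = 73, Σxy = 21681, Σx² = 612536
Sxx = Σx² − (Σx)²/n = 612536 − 544329.142857 = 68206.857143
Sxy = Σxy − (Σx)(Σy)/n = 21681 − 20356.571429 = 1324.428571
b = Sxy/Sxx = 1324.428571/68206.857143 = 0.019418
a = ȳ − b·x̄ = 10.428571 − 0.019418·278.857143 = 5.013773
ŷ(347) = 5.013773 + 0.019418·347 = 11.751757
residual = y − ŷ = 14 − 11.751757 = 2.248243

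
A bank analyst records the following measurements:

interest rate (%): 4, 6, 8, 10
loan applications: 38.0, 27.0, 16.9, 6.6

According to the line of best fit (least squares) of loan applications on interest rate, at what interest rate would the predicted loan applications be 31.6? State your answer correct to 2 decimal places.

5.18

n = 4, Σx = 28, Σy = 88.5, Σxy = 515.2, Σx² = 216
Sxx = Σx² − (Σx)²/n = 216 − 196 = 20
Sxy = Σxy − (Σx)(Σy)/n = 515.2 − 619.5 = -104.3
b = Sxy/Sxx = -104.3/20 = -5.215
a = ȳ − b·x̄ = 22.125 − (-5.215)·7 = 58.63
Set a + b·x = 31.6: x = (31.6 − 58.63) / (-5.215) = 5.183126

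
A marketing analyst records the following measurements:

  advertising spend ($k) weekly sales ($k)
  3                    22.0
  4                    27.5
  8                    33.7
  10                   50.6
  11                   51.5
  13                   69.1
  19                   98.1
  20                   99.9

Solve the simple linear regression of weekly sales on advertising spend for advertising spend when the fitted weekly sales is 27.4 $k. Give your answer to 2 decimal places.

n = 8, Σx = 88, Σy = 452.4, Σxy = 6278.3, Σx² = 1240
Sxx = Σx² − (Σx)²/n = 1240 − 968 = 272
Sxy = Σxy − (Σx)(Σy)/n = 6278.3 − 4976.4 = 1301.9
b = Sxy/Sxx = 1301.9/272 = 4.786397
a = ȳ − b·x̄ = 56.55 − 4.786397·11 = 3.899632
Set a + b·x = 27.4: x = (27.4 − 3.899632) / 4.786397 = 4.909824

4.91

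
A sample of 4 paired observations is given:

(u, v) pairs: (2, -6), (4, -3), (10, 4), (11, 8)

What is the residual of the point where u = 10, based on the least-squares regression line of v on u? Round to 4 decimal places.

-1.3830

n = 4, Σx = 27, Σy = 3, Σxy = 104, Σx² = 241
Sxx = Σx² − (Σx)²/n = 241 − 182.25 = 58.75
Sxy = Σxy − (Σx)(Σy)/n = 104 − 20.25 = 83.75
b = Sxy/Sxx = 83.75/58.75 = 1.425532
a = ȳ − b·x̄ = 0.75 − 1.425532·6.75 = -8.872340
ŷ(10) = -8.872340 + 1.425532·10 = 5.382979
residual = y − ŷ = 4 − 5.382979 = -1.382979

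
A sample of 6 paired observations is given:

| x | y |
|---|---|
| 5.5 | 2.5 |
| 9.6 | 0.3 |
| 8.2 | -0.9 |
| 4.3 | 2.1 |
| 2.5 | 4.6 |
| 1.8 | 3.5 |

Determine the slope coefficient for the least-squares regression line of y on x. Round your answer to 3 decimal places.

-0.588

n = 6, Σx = 31.9, Σy = 12.1, Σxy = 36.08, Σx² = 217.63
Sxx = Σx² − (Σx)²/n = 217.63 − 169.601667 = 48.028333
Sxy = Σxy − (Σx)(Σy)/n = 36.08 − 64.331667 = -28.251667
b = Sxy/Sxx = -28.251667/48.028333 = -0.588229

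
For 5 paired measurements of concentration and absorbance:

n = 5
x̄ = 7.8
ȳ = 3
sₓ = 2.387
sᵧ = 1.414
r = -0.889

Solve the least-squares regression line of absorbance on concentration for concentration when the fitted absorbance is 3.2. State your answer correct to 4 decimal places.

b = r · sᵧ/sₓ = -0.889 · 1.414/2.387 = -0.526622
a = ȳ − b·x̄ = 3 − (-0.526622)·7.8 = 7.107649
Set a + b·x = 3.2: x = (3.2 − 7.107649) / (-0.526622) = 7.420221

7.4202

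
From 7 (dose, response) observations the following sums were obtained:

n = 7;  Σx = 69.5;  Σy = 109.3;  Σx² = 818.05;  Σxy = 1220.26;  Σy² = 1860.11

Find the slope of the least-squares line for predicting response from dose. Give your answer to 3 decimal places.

Sxx = Σx² − (Σx)²/n = 818.05 − 690.035714 = 128.014286
Sxy = Σxy − (Σx)(Σy)/n = 1220.26 − 1085.192857 = 135.067143
b = Sxy/Sxx = 135.067143/128.014286 = 1.055094

1.055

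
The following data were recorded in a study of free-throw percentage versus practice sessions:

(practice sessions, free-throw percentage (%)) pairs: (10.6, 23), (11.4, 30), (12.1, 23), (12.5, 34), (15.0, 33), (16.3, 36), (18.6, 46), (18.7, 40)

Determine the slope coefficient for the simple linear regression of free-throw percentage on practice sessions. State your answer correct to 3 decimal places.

2.188

n = 8, Σx = 115.2, Σy = 265, Σxy = 3974.5, Σx² = 1731.32
Sxx = Σx² − (Σx)²/n = 1731.32 − 1658.88 = 72.44
Sxy = Σxy − (Σx)(Σy)/n = 3974.5 − 3816 = 158.5
b = Sxy/Sxx = 158.5/72.44 = 2.188018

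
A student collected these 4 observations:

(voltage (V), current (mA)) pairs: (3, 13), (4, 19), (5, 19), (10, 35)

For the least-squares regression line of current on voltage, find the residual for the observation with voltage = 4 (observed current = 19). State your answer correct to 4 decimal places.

2.0000

n = 4, Σx = 22, Σy = 86, Σxy = 560, Σx² = 150
Sxx = Σx² − (Σx)²/n = 150 − 121 = 29
Sxy = Σxy − (Σx)(Σy)/n = 560 − 473 = 87
b = Sxy/Sxx = 87/29 = 3
a = ȳ − b·x̄ = 21.5 − 3·5.5 = 5
ŷ(4) = 5 + 3·4 = 17
residual = y − ŷ = 19 − 17 = 2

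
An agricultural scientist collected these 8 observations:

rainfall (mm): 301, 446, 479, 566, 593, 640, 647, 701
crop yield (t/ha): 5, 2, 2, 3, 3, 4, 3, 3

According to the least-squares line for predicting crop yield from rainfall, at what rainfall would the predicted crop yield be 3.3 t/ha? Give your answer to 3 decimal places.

n = 8, Σx = 4373, Σy = 25, Σxy = 13436, Σx² = 2510573
Sxx = Σx² − (Σx)²/n = 2510573 − 2390391.125 = 120181.875
Sxy = Σxy − (Σx)(Σy)/n = 13436 − 13665.625 = -229.625
b = Sxy/Sxx = -229.625/120181.875 = -0.001911
a = ȳ − b·x̄ = 3.125 − (-0.001911)·546.625 = 4.169407
Set a + b·x = 3.3: x = (3.3 − 4.169407) / (-0.001911) = 455.032934

455.033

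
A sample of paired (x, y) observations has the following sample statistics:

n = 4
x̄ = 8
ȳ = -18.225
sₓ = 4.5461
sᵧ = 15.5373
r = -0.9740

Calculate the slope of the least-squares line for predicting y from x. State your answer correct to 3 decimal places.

-3.329

b = r · sᵧ/sₓ = -0.974 · 15.5373/4.5461 = -3.328860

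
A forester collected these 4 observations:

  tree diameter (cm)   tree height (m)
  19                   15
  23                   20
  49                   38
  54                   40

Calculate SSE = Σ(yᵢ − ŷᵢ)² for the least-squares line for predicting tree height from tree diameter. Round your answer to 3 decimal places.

3.539

n = 4, Σx = 145, Σy = 113, Σxy = 4767, Σx² = 6207, Σy² = 3669
Sxx = Σx² − (Σx)²/n = 6207 − 5256.25 = 950.75
Sxy = Σxy − (Σx)(Σy)/n = 4767 − 4096.25 = 670.75
Syy = Σy² − (Σy)²/n = 3669 − 3192.25 = 476.75
b = Sxy/Sxx = 670.75/950.75 = 0.705496
SSE = Syy − b·Sxy = 476.75 − 0.705496·670.75 = 3.538785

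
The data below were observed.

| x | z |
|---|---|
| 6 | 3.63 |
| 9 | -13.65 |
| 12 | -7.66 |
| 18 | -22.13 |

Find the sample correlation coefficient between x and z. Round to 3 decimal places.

n = 4, Σx = 45, Σy = -39.81, Σxy = -591.33, Σx² = 585, Σy² = 747.9119
Sxx = Σx² − (Σx)²/n = 585 − 506.25 = 78.75
Sxy = Σxy − (Σx)(Σy)/n = -591.33 − (-447.8625) = -143.4675
Syy = Σy² − (Σy)²/n = 747.9119 − 396.209025 = 351.702875
r = Sxy/√(Sxx·Syy) = -143.4675/√(27696.601406) = -143.4675/166.422959 = -0.862066

-0.862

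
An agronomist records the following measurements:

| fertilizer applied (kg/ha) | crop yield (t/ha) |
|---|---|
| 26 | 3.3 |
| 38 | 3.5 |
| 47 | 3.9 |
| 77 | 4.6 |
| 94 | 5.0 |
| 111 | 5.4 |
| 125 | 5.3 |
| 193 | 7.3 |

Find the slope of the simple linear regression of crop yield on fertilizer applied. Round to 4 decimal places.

n = 8, Σx = 711, Σy = 38.3, Σxy = 3897.1, Σx² = 84289
Sxx = Σx² − (Σx)²/n = 84289 − 63190.125 = 21098.875
Sxy = Σxy − (Σx)(Σy)/n = 3897.1 − 3403.9125 = 493.1875
b = Sxy/Sxx = 493.1875/21098.875 = 0.023375

0.0234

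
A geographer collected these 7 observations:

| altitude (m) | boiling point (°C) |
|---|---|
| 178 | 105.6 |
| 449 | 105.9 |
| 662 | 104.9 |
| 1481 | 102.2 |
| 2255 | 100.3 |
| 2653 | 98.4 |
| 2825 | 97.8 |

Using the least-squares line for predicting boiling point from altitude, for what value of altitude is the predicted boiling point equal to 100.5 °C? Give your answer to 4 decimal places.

n = 7, Σx = 10503, Σy = 715.1, Σxy = 1050664.6, Σx² = 22968949
Sxx = Σx² − (Σx)²/n = 22968949 − 15759001.285714 = 7209947.714286
Sxy = Σxy − (Σx)(Σy)/n = 1050664.6 − 1072956.471429 = -22291.871429
b = Sxy/Sxx = -22291.871429/7209947.714286 = -0.003092
a = ȳ − b·x̄ = 102.157143 − (-0.003092)·1500.428571 = 106.796200
Set a + b·x = 100.5: x = (100.5 − 106.796200) / (-0.003092) = 2036.404808

2036.4048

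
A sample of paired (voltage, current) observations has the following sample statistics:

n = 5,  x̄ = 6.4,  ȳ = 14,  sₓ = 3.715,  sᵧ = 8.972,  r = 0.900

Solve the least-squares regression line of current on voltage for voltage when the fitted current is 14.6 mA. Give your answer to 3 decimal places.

6.676

b = r · sᵧ/sₓ = 0.9 · 8.972/3.715 = 2.173567
a = ȳ − b·x̄ = 14 − 2.173567·6.4 = 0.089174
Set a + b·x = 14.6: x = (14.6 − 0.089174) / 2.173567 = 6.676044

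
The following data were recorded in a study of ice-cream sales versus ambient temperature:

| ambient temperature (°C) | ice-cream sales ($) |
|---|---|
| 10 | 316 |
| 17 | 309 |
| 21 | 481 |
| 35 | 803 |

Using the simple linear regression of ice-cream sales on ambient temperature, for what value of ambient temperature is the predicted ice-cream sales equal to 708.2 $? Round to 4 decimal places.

31.7170

n = 4, Σx = 83, Σy = 1909, Σxy = 46619, Σx² = 2055
Sxx = Σx² − (Σx)²/n = 2055 − 1722.25 = 332.75
Sxy = Σxy − (Σx)(Σy)/n = 46619 − 39611.75 = 7007.25
b = Sxy/Sxx = 7007.25/332.75 = 21.058603
a = ȳ − b·x̄ = 477.25 − 21.058603·20.75 = 40.283997
Set a + b·x = 708.2: x = (708.2 − 40.283997) / 21.058603 = 31.717015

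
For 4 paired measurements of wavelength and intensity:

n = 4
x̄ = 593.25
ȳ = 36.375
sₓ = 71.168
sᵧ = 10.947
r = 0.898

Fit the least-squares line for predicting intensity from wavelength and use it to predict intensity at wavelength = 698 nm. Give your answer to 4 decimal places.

b = r · sᵧ/sₓ = 0.898 · 10.947/71.168 = 0.138130
a = ȳ − b·x̄ = 36.375 − 0.138130·593.25 = -45.570374
ŷ(698) = a + b·698 = -45.570374 + 0.138130·698 = 50.844074

50.8441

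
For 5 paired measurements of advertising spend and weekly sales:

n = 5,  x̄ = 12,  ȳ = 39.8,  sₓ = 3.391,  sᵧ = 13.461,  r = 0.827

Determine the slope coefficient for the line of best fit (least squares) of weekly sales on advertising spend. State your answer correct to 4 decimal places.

b = r · sᵧ/sₓ = 0.827 · 13.461/3.391 = 3.282880

3.2829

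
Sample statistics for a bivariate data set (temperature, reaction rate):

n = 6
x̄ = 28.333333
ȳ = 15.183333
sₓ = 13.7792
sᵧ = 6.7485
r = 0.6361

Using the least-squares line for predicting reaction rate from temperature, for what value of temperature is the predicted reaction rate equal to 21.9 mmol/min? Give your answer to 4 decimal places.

49.8932

b = r · sᵧ/sₓ = 0.6361 · 6.7485/13.7792 = 0.311536
a = ȳ − b·x̄ = 15.183333 − 0.311536·28.333333 = 6.356472
Set a + b·x = 21.9: x = (21.9 − 6.356472) / 0.311536 = 49.893155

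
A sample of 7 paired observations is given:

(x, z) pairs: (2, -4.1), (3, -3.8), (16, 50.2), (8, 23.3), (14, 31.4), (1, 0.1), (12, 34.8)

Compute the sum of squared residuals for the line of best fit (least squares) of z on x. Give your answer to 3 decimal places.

n = 7, Σx = 56, Σy = 131.9, Σxy = 1827.3, Σx² = 674, Σy² = 5291.19
Sxx = Σx² − (Σx)²/n = 674 − 448 = 226
Sxy = Σxy − (Σx)(Σy)/n = 1827.3 − 1055.2 = 772.1
Syy = Σy² − (Σy)²/n = 5291.19 − 2485.372857 = 2805.817143
b = Sxy/Sxx = 772.1/226 = 3.416372
SSE = Syy − b·Sxy = 2805.817143 − 3.416372·772.1 = 168.036568

168.037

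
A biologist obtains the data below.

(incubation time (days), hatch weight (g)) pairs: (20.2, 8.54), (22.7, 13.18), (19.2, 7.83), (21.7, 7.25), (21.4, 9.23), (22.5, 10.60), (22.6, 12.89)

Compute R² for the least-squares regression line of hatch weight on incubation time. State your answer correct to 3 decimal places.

n = 7, Σx = 150.3, Σy = 69.52, Σxy = 1506.691, Σx² = 3237.83, Σy² = 724.2204
Sxx = Σx² − (Σx)²/n = 3237.83 − 3227.155714 = 10.674286
Sxy = Σxy − (Σx)(Σy)/n = 1506.691 − 1492.693714 = 13.997286
Syy = Σy² − (Σy)²/n = 724.2204 − 690.432914 = 33.787486
R² = Sxy²/(Sxx·Syy) = (13.997286)²/(10.674286·33.787486) = 0.543242

0.543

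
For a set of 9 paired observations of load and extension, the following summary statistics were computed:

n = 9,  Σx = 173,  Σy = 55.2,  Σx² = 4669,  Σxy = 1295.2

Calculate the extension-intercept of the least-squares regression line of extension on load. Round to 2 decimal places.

Sxx = Σx² − (Σx)²/n = 4669 − 3325.444444 = 1343.555556
Sxy = Σxy − (Σx)(Σy)/n = 1295.2 − 1061.066667 = 234.133333
b = Sxy/Sxx = 234.133333/1343.555556 = 0.174264
a = ȳ − b·x̄ = 6.133333 − 0.174264·19.222222 = 2.783592

2.78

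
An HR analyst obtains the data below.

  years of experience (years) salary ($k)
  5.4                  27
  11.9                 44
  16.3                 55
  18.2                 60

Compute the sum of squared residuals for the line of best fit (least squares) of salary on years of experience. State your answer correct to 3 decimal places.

n = 4, Σx = 51.8, Σy = 186, Σxy = 2657.9, Σx² = 767.7, Σy² = 9290
Sxx = Σx² − (Σx)²/n = 767.7 − 670.81 = 96.89
Sxy = Σxy − (Σx)(Σy)/n = 2657.9 − 2408.7 = 249.2
Syy = Σy² − (Σy)²/n = 9290 − 8649 = 641
b = Sxy/Sxx = 249.2/96.89 = 2.571989
SSE = Syy − b·Sxy = 641 − 2.571989·249.2 = 0.060378

0.060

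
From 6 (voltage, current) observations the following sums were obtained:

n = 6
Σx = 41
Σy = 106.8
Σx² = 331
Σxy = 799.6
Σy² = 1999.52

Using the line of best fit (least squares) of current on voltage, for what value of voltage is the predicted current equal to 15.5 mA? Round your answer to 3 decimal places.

5.158

Sxx = Σx² − (Σx)²/n = 331 − 280.166667 = 50.833333
Sxy = Σxy − (Σx)(Σy)/n = 799.6 − 729.8 = 69.8
b = Sxy/Sxx = 69.8/50.833333 = 1.373115
a = ȳ − b·x̄ = 17.8 − 1.373115·6.833333 = 8.417049
Set a + b·x = 15.5: x = (15.5 − 8.417049) / 1.373115 = 5.158309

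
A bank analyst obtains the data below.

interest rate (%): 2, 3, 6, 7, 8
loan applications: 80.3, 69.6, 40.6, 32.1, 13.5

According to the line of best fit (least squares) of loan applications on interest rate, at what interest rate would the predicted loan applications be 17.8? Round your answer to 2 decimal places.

8.00

n = 5, Σx = 26, Σy = 236.1, Σxy = 945.7, Σx² = 162
Sxx = Σx² − (Σx)²/n = 162 − 135.2 = 26.8
Sxy = Σxy − (Σx)(Σy)/n = 945.7 − 1227.72 = -282.02
b = Sxy/Sxx = -282.02/26.8 = -10.523134
a = ȳ − b·x̄ = 47.22 − (-10.523134)·5.2 = 101.940299
Set a + b·x = 17.8: x = (17.8 − 101.940299) / (-10.523134) = 7.995745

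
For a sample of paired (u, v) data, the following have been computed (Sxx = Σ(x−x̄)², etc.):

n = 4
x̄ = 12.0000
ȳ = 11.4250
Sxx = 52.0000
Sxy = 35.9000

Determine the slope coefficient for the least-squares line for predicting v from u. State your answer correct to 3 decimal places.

0.690

b = Sxy/Sxx = 35.9/52 = 0.690385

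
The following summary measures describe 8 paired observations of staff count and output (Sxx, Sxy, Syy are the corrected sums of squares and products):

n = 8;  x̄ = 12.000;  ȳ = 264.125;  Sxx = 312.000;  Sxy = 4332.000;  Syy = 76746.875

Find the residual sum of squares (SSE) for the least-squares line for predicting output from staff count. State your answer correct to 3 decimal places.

b = Sxy/Sxx = 4332/312 = 13.884615
SSE = Syy − b·Sxy = 76746.875 − 13.884615·4332 = 16598.721154

16598.721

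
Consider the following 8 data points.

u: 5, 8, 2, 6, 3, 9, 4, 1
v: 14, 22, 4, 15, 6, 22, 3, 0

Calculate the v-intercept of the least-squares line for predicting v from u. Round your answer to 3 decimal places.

n = 8, Σx = 38, Σy = 86, Σxy = 572, Σx² = 236
Sxx = Σx² − (Σx)²/n = 236 − 180.5 = 55.5
Sxy = Σxy − (Σx)(Σy)/n = 572 − 408.5 = 163.5
b = Sxy/Sxx = 163.5/55.5 = 2.945946
a = ȳ − b·x̄ = 10.75 − 2.945946·4.75 = -3.243243

-3.243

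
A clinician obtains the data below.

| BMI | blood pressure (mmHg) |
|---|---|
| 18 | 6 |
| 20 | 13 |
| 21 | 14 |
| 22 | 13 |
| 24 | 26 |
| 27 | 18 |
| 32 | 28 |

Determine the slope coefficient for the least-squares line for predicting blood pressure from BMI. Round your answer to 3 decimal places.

1.396

n = 7, Σx = 164, Σy = 118, Σxy = 2954, Σx² = 3978
Sxx = Σx² − (Σx)²/n = 3978 − 3842.285714 = 135.714286
Sxy = Σxy − (Σx)(Σy)/n = 2954 − 2764.571429 = 189.428571
b = Sxy/Sxx = 189.428571/135.714286 = 1.395789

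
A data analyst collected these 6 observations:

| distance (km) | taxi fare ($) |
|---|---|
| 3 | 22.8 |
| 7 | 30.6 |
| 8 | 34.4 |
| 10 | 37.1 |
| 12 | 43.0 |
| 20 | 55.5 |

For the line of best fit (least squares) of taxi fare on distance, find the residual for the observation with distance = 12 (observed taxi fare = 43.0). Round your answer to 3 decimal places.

1.902

n = 6, Σx = 60, Σy = 223.4, Σxy = 2554.8, Σx² = 766
Sxx = Σx² − (Σx)²/n = 766 − 600 = 166
Sxy = Σxy − (Σx)(Σy)/n = 2554.8 − 2234 = 320.8
b = Sxy/Sxx = 320.8/166 = 1.932530
a = ȳ − b·x̄ = 37.233333 − 1.932530·10 = 17.908032
ŷ(12) = 17.908032 + 1.932530·12 = 41.098394
residual = y − ŷ = 43.0 − 41.098394 = 1.901606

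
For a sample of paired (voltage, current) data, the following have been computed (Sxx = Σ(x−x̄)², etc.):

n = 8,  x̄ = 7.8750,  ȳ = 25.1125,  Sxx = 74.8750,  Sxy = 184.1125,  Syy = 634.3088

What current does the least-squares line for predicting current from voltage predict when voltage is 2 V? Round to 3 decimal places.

b = Sxy/Sxx = 184.1125/74.875 = 2.458932
a = ȳ − b·x̄ = 25.1125 − 2.458932·7.875 = 5.748414
ŷ(2) = a + b·2 = 5.748414 + 2.458932·2 = 10.666277

10.666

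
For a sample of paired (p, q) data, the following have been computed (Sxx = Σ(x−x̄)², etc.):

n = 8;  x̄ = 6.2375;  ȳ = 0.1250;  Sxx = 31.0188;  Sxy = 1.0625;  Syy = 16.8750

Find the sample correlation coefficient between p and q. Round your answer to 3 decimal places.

0.046

r = Sxy/√(Sxx·Syy) = 1.0625/√(523.44225) = 1.0625/22.878860 = 0.046440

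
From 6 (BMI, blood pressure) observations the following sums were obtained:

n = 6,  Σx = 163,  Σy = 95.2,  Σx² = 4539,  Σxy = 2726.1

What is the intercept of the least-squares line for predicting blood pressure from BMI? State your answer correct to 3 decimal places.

-18.408

Sxx = Σx² − (Σx)²/n = 4539 − 4428.166667 = 110.833333
Sxy = Σxy − (Σx)(Σy)/n = 2726.1 − 2586.266667 = 139.833333
b = Sxy/Sxx = 139.833333/110.833333 = 1.261654
a = ȳ − b·x̄ = 15.866667 − 1.261654·27.166667 = -18.408271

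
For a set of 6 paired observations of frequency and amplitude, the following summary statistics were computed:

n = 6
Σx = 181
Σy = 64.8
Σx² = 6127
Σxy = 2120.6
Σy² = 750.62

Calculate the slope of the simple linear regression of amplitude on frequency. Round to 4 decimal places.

Sxx = Σx² − (Σx)²/n = 6127 − 5460.166667 = 666.833333
Sxy = Σxy − (Σx)(Σy)/n = 2120.6 − 1954.8 = 165.8
b = Sxy/Sxx = 165.8/666.833333 = 0.248638

0.2486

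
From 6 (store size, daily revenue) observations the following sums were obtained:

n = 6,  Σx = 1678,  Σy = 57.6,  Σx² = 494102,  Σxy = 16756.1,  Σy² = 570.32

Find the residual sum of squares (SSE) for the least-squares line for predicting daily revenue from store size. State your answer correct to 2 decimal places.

0.48

Sxx = Σx² − (Σx)²/n = 494102 − 469280.666667 = 24821.333333
Sxy = Σxy − (Σx)(Σy)/n = 16756.1 − 16108.8 = 647.3
Syy = Σy² − (Σy)²/n = 570.32 − 552.96 = 17.36
b = Sxy/Sxx = 647.3/24821.333333 = 0.026078
SSE = Syy − b·Sxy = 17.36 − 0.026078·647.3 = 0.479469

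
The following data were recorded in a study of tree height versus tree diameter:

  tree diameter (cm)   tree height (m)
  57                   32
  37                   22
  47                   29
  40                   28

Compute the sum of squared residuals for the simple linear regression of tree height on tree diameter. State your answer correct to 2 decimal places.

n = 4, Σx = 181, Σy = 111, Σxy = 5121, Σx² = 8427, Σy² = 3133
Sxx = Σx² − (Σx)²/n = 8427 − 8190.25 = 236.75
Sxy = Σxy − (Σx)(Σy)/n = 5121 − 5022.75 = 98.25
Syy = Σy² − (Σy)²/n = 3133 − 3080.25 = 52.75
b = Sxy/Sxx = 98.25/236.75 = 0.414995
SSE = Syy − b·Sxy = 52.75 − 0.414995·98.25 = 11.976769

11.98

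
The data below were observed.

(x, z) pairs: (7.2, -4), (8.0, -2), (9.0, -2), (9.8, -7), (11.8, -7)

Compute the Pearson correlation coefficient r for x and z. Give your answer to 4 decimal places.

-0.7006

n = 5, Σx = 45.8, Σy = -22, Σxy = -214, Σx² = 432.12, Σy² = 122
Sxx = Σx² − (Σx)²/n = 432.12 − 419.528 = 12.592
Sxy = Σxy − (Σx)(Σy)/n = -214 − (-201.52) = -12.48
Syy = Σy² − (Σy)²/n = 122 − 96.8 = 25.2
r = Sxy/√(Sxx·Syy) = -12.48/√(317.3184) = -12.48/17.813433 = -0.700595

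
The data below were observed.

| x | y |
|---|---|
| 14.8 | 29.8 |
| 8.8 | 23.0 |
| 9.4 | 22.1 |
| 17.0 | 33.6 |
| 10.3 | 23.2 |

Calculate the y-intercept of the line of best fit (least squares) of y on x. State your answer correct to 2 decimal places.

n = 5, Σx = 60.3, Σy = 131.7, Σxy = 1661.34, Σx² = 779.93
Sxx = Σx² − (Σx)²/n = 779.93 − 727.218 = 52.712
Sxy = Σxy − (Σx)(Σy)/n = 1661.34 − 1588.302 = 73.038
b = Sxy/Sxx = 73.038/52.712 = 1.385605
a = ȳ − b·x̄ = 26.34 − 1.385605·12.06 = 9.629606

9.63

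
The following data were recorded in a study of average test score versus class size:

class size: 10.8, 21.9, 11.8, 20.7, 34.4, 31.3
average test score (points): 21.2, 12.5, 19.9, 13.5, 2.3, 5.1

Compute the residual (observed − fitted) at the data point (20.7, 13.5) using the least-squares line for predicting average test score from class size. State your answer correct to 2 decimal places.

n = 6, Σx = 130.9, Σy = 74.5, Σxy = 1255.73, Σx² = 3327.03
Sxx = Σx² − (Σx)²/n = 3327.03 − 2855.801667 = 471.228333
Sxy = Σxy − (Σx)(Σy)/n = 1255.73 − 1625.341667 = -369.611667
b = Sxy/Sxx = -369.611667/471.228333 = -0.784358
a = ȳ − b·x̄ = 12.416667 − (-0.784358)·21.816667 = 29.528742
ŷ(20.7) = 29.528742 + (-0.784358)·20.7 = 13.292533
residual = y − ŷ = 13.5 − 13.292533 = 0.207467

0.21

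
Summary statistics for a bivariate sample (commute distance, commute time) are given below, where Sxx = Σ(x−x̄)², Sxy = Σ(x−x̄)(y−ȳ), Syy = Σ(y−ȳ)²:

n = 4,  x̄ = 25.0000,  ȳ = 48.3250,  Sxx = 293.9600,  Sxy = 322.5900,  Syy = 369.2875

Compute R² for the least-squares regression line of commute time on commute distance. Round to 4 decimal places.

0.9586

R² = Sxy²/(Sxx·Syy) = (322.59)²/(293.96·369.2875) = 0.958625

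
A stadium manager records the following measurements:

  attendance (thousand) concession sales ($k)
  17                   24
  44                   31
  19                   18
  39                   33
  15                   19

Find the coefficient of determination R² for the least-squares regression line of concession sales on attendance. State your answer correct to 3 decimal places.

0.819

n = 5, Σx = 134, Σy = 125, Σxy = 3686, Σx² = 4332, Σy² = 3311
Sxx = Σx² − (Σx)²/n = 4332 − 3591.2 = 740.8
Sxy = Σxy − (Σx)(Σy)/n = 3686 − 3350 = 336
Syy = Σy² − (Σy)²/n = 3311 − 3125 = 186
R² = Sxy²/(Sxx·Syy) = (336)²/(740.8·186) = 0.819341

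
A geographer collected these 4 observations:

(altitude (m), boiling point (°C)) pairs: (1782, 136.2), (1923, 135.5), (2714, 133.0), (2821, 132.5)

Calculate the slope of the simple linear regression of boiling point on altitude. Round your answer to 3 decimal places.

-0.003

n = 4, Σx = 9240, Σy = 537.2, Σxy = 1238019.4, Σx² = 22197290
Sxx = Σx² − (Σx)²/n = 22197290 − 21344400 = 852890
Sxy = Σxy − (Σx)(Σy)/n = 1238019.4 − 1240932 = -2912.6
b = Sxy/Sxx = -2912.6/852890 = -0.003415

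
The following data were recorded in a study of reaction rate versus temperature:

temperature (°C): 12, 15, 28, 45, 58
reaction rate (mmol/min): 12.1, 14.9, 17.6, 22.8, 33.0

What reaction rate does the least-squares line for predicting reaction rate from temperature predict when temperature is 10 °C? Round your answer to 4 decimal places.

11.3120

n = 5, Σx = 158, Σy = 100.4, Σxy = 3801.5, Σx² = 6542
Sxx = Σx² − (Σx)²/n = 6542 − 4992.8 = 1549.2
Sxy = Σxy − (Σx)(Σy)/n = 3801.5 − 3172.64 = 628.86
b = Sxy/Sxx = 628.86/1549.2 = 0.405926
a = ȳ − b·x̄ = 20.08 − 0.405926·31.6 = 7.252750
ŷ(10) = a + b·10 = 7.252750 + 0.405926·10 = 11.312006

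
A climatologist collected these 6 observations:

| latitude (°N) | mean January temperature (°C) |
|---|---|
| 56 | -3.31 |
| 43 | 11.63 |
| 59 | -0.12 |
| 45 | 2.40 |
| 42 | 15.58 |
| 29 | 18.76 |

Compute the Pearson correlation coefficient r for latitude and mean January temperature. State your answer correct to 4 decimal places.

-0.8960

n = 6, Σx = 274, Σy = 44.94, Σxy = 1614.05, Σx² = 13096, Σy² = 746.6614
Sxx = Σx² − (Σx)²/n = 13096 − 12512.666667 = 583.333333
Sxy = Σxy − (Σx)(Σy)/n = 1614.05 − 2052.26 = -438.21
Syy = Σy² − (Σy)²/n = 746.6614 − 336.6006 = 410.0608
r = Sxy/√(Sxx·Syy) = -438.21/√(239202.133333) = -438.21/489.082951 = -0.895983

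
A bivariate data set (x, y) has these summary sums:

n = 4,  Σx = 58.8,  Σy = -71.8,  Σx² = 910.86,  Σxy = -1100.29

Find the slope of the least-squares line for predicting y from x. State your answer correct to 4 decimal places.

-0.9641

Sxx = Σx² − (Σx)²/n = 910.86 − 864.36 = 46.5
Sxy = Σxy − (Σx)(Σy)/n = -1100.29 − (-1055.46) = -44.83
b = Sxy/Sxx = -44.83/46.5 = -0.964086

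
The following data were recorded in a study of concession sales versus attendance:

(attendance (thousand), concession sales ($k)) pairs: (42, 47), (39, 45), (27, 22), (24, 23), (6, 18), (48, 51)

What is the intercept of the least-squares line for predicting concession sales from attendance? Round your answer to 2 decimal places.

6.50

n = 6, Σx = 186, Σy = 206, Σxy = 7431, Σx² = 6930
Sxx = Σx² − (Σx)²/n = 6930 − 5766 = 1164
Sxy = Σxy − (Σx)(Σy)/n = 7431 − 6386 = 1045
b = Sxy/Sxx = 1045/1164 = 0.897766
a = ȳ − b·x̄ = 34.333333 − 0.897766·31 = 6.502577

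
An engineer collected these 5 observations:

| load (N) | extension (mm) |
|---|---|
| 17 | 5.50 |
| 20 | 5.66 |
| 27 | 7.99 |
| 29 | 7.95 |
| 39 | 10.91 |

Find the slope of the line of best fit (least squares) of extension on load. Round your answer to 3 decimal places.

0.254

n = 5, Σx = 132, Σy = 38.01, Σxy = 1078.47, Σx² = 3780
Sxx = Σx² − (Σx)²/n = 3780 − 3484.8 = 295.2
Sxy = Σxy − (Σx)(Σy)/n = 1078.47 − 1003.464 = 75.006
b = Sxy/Sxx = 75.006/295.2 = 0.254085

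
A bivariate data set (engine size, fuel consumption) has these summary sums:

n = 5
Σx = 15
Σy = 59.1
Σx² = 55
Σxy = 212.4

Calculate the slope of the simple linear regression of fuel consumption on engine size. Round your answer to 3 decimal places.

Sxx = Σx² − (Σx)²/n = 55 − 45 = 10
Sxy = Σxy − (Σx)(Σy)/n = 212.4 − 177.3 = 35.1
b = Sxy/Sxx = 35.1/10 = 3.51

3.510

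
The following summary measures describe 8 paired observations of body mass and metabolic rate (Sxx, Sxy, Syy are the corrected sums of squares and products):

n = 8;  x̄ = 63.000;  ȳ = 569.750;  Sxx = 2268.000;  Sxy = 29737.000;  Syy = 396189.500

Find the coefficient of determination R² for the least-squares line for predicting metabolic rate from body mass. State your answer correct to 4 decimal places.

R² = Sxy²/(Sxx·Syy) = (29737)²/(2268·396189.5) = 0.984121

0.9841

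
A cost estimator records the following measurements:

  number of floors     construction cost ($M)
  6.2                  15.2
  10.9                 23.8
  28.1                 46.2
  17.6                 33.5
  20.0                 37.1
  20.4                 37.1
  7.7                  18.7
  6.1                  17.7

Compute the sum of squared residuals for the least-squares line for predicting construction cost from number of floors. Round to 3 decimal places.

n = 8, Σx = 117, Σy = 229.3, Σxy = 3992.28, Σx² = 2169.28, Σy² = 7469.97
Sxx = Σx² − (Σx)²/n = 2169.28 − 1711.125 = 458.155
Sxy = Σxy − (Σx)(Σy)/n = 3992.28 − 3353.5125 = 638.7675
Syy = Σy² − (Σy)²/n = 7469.97 − 6572.31125 = 897.65875
b = Sxy/Sxx = 638.7675/458.155 = 1.394217
SSE = Syy − b·Sxy = 897.65875 − 1.394217·638.7675 = 7.078228

7.078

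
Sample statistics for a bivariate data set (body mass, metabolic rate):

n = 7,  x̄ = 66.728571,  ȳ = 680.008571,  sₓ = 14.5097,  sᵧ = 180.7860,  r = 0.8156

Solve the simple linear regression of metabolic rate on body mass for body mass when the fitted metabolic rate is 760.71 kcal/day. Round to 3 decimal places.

b = r · sᵧ/sₓ = 0.8156 · 180.786/14.5097 = 10.162103
a = ȳ − b·x̄ = 680.008571 − 10.162103·66.728571 = 1.905979
Set a + b·x = 760.71: x = (760.71 − 1.905979) / 10.162103 = 74.669981

74.670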